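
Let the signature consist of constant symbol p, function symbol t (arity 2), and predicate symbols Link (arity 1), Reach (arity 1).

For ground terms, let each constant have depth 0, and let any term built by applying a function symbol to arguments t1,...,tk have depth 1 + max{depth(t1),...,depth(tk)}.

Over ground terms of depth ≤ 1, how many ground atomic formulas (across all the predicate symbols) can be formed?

4

First count ground terms of depth ≤ 1.
Count level by level. With function symbols t/2, the terms of depth ≤ k are the 1 constant together with each function applied to depth-≤(k−1) tuples, so N_k = 1 + N_{k-1}^2.
N_0 = 1
N_1 = 1 + 1^2 = 2
Explicitly: p, t(p, p).
So |H| = 2.
For each predicate symbol, the number of ground atoms is |H| raised to its arity; summing:
  Link: 2;  Reach: 2
Total ground atoms: 2 + 2 = 4.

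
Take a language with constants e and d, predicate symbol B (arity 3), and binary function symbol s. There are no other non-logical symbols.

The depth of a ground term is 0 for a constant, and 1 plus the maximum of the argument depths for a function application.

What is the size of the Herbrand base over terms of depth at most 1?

216

First count ground terms of depth ≤ 1.
Count level by level. With function symbols s/2, the terms of depth ≤ k are the 2 constants together with each function applied to depth-≤(k−1) tuples, so N_k = 2 + N_{k-1}^2.
N_0 = 2
N_1 = 2 + 2^2 = 6
So |H| = 6.
Ground atoms are formed by filling each argument slot of a predicate with a term from H, so an r-ary predicate gives |H|^r atoms:
  B: 6^3 = 216
Total ground atoms: 216.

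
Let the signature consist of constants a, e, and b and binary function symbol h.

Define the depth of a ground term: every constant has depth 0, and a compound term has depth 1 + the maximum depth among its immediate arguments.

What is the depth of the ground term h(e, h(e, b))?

2

depth(h(e, b)) = 1 + max(0, 0) = 1
depth(h(e, h(e, b))) = 1 + max(0, 1) = 2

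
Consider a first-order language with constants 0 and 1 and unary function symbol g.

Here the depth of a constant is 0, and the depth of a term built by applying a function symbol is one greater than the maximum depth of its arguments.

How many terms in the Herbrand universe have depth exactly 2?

Count level by level. With function symbols g/1, the terms of depth ≤ k are the 2 constants together with each function applied to depth-≤(k−1) tuples, so N_k = 2 + N_{k-1}.
N_0 = 2
N_1 = 2 + 2 = 4
N_2 = 2 + 4 = 6
Terms of depth exactly 2: N_2 − N_1 = 6 − 4 = 2.

2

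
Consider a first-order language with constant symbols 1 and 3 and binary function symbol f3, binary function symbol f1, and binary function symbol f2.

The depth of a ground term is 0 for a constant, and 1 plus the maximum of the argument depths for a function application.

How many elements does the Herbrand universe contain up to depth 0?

Count level by level. With function symbols f3/2, f1/2, f2/2, the terms of depth ≤ k are the 2 constants together with each function applied to depth-≤(k−1) tuples, so N_k = 2 + N_{k-1}^2 + N_{k-1}^2 + N_{k-1}^2.
N_0 = 2
Explicitly: 1, 3.

2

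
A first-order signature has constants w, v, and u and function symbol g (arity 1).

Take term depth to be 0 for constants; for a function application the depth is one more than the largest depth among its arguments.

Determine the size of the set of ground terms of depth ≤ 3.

Let N_k count ground terms of depth at most k. Each non-constant term of depth ≤ k is some function symbol applied to depth-≤(k−1) arguments, giving N_k = 3 + N_{k-1}.
N_0 = 3
N_1 = 3 + 3 = 6
N_2 = 3 + 6 = 9
N_3 = 3 + 9 = 12

12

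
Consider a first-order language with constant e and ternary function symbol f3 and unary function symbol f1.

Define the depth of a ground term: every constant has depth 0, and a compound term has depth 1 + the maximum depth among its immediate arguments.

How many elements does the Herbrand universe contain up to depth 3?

29823

Let N_k count ground terms of depth at most k. Each non-constant term of depth ≤ k is some function symbol applied to depth-≤(k−1) arguments, giving N_k = 1 + N_{k-1}^3 + N_{k-1}.
N_0 = 1
N_1 = 1 + 1^3 + 1 = 3
N_2 = 1 + 3^3 + 3 = 31
N_3 = 1 + 31^3 + 31 = 29823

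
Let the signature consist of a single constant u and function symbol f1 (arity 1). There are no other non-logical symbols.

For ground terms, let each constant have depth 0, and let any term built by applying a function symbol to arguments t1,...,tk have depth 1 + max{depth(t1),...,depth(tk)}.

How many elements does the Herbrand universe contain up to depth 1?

Let N_k = |{terms of depth ≤ k}|. Then N_0 = 1 and N_k = 1 + N_{k-1} for k ≥ 1 (one summand per function symbol, arity giving the exponent).
N_0 = 1
N_1 = 1 + 1 = 2
Explicitly: u, f1(u).

2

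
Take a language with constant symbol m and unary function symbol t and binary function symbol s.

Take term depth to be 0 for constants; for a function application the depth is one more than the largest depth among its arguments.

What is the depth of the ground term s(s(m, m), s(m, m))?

2

depth(s(m, m)) = 1 + max(0, 0) = 1
depth(s(s(m, m), s(m, m))) = 1 + max(1, 1) = 2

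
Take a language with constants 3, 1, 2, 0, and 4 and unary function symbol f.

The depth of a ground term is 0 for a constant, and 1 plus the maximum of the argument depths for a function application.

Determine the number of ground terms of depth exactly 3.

5

Let N_k count ground terms of depth at most k. Each non-constant term of depth ≤ k is some function symbol applied to depth-≤(k−1) arguments, giving N_k = 5 + N_{k-1}.
N_0 = 5
N_1 = 5 + 5 = 10
N_2 = 5 + 10 = 15
N_3 = 5 + 15 = 20
Terms of depth exactly 3: N_3 − N_2 = 20 − 15 = 5.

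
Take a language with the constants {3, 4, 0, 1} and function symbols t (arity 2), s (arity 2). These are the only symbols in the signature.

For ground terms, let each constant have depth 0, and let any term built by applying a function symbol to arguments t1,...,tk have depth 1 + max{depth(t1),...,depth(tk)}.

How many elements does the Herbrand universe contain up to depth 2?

Let N_k = |{terms of depth ≤ k}|. Then N_0 = 4 and N_k = 4 + N_{k-1}^2 + N_{k-1}^2 for k ≥ 1 (one summand per function symbol, arity giving the exponent).
N_0 = 4
N_1 = 4 + 4^2 + 4^2 = 36
N_2 = 4 + 36^2 + 36^2 = 2596

2596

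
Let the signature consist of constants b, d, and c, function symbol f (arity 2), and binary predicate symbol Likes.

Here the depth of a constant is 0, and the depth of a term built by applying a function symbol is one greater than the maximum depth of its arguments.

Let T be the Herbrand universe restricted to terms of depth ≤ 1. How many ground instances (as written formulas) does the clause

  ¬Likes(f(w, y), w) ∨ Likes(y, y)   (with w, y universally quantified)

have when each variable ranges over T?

Ground terms of depth ≤ 1:
  Count level by level. With function symbols f/2, the terms of depth ≤ k are the 3 constants together with each function applied to depth-≤(k−1) tuples, so N_k = 3 + N_{k-1}^2.
  N_0 = 3
  N_1 = 3 + 3^2 = 12
So there are 12 ground terms available for substitution.
The clause has 2 distinct variables (w, y), each appearing in the body. In the free term algebra distinct substitutions yield syntactically distinct ground instances.
Number of ground instances = 12^2 = 144.

144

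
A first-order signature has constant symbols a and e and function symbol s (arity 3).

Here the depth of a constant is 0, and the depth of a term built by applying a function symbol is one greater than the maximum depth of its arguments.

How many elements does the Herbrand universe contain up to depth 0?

2

Count level by level. With function symbols s/3, the terms of depth ≤ k are the 2 constants together with each function applied to depth-≤(k−1) tuples, so N_k = 2 + N_{k-1}^3.
N_0 = 2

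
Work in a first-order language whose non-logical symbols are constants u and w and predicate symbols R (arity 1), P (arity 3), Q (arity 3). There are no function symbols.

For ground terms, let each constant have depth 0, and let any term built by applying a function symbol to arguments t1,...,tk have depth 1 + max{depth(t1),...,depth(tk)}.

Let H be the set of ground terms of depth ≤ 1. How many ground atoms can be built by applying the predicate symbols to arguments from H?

First count ground terms of depth ≤ 1.
With no function symbols every ground term is a constant, so there are exactly 2 ground terms at every depth bound.
N_0 = 2
N_1 = 2
Explicitly: u, w.
So |H| = 2.
Each predicate of arity r yields |H|^r ground atoms (one per choice of an r-tuple from H):
  R: 2;  P: 2^3 = 8;  Q: 2^3 = 8
Total ground atoms: 2 + 8 + 8 = 18.

18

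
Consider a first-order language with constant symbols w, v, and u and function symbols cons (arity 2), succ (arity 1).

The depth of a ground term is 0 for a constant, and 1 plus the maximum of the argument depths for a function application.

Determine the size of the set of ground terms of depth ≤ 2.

243

Let N_k count ground terms of depth at most k. Each non-constant term of depth ≤ k is some function symbol applied to depth-≤(k−1) arguments, giving N_k = 3 + N_{k-1}^2 + N_{k-1}.
N_0 = 3
N_1 = 3 + 3^2 + 3 = 15
N_2 = 3 + 15^2 + 15 = 243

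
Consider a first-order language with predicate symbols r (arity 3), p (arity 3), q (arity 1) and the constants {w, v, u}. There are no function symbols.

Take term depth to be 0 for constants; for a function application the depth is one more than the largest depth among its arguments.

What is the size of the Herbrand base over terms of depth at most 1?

57

First count ground terms of depth ≤ 1.
With no function symbols every ground term is a constant, so there are exactly 3 ground terms at every depth bound.
N_0 = 3
N_1 = 3
Explicitly: w, v, u.
So |H| = 3.
Ground atoms are formed by filling each argument slot of a predicate with a term from H, so an r-ary predicate gives |H|^r atoms:
  r: 3^3 = 27;  p: 3^3 = 27;  q: 3
Total ground atoms: 27 + 27 + 3 = 57.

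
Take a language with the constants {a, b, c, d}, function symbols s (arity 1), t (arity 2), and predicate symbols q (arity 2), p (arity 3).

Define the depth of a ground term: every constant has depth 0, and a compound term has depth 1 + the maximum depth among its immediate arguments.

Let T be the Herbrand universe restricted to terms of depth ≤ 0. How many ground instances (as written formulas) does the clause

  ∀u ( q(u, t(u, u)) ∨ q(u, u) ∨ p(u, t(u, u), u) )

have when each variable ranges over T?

4

Ground terms of depth ≤ 0:
  Let N_k count ground terms of depth at most k. Each non-constant term of depth ≤ k is some function symbol applied to depth-≤(k−1) arguments, giving N_k = 4 + N_{k-1} + N_{k-1}^2.
  N_0 = 4
So there are 4 ground terms available for substitution.
The clause has 1 distinct variable (u), which appears in the body. In the free term algebra distinct substitutions yield syntactically distinct ground instances.
Number of ground instances = 4.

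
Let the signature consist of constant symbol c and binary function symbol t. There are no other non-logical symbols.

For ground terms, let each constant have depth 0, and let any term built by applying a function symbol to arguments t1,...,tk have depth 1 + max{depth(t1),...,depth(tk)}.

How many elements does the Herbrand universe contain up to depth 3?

If N_k denotes the number of depth-≤k ground terms, the 1 constant gives N_0 = 1, and each function symbol of arity r contributes N_{k-1}^r new terms at level k: N_k = 1 + N_{k-1}^2.
N_0 = 1
N_1 = 1 + 1^2 = 2
N_2 = 1 + 2^2 = 5
N_3 = 1 + 5^2 = 26

26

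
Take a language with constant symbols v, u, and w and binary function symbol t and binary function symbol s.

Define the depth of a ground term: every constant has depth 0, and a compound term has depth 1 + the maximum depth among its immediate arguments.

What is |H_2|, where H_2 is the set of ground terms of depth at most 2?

Count level by level. With function symbols t/2, s/2, the terms of depth ≤ k are the 3 constants together with each function applied to depth-≤(k−1) tuples, so N_k = 3 + N_{k-1}^2 + N_{k-1}^2.
N_0 = 3
N_1 = 3 + 3^2 + 3^2 = 21
N_2 = 3 + 21^2 + 21^2 = 885

885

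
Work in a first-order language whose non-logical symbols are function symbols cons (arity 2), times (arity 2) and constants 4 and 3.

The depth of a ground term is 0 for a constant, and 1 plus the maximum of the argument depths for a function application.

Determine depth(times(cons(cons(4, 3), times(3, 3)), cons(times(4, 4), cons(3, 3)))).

depth(cons(4, 3)) = 1 + max(0, 0) = 1
depth(times(3, 3)) = 1 + max(0, 0) = 1
depth(cons(cons(4, 3), times(3, 3))) = 1 + max(1, 1) = 2
depth(times(4, 4)) = 1 + max(0, 0) = 1
depth(cons(3, 3)) = 1 + max(0, 0) = 1
depth(cons(times(4, 4), cons(3, 3))) = 1 + max(1, 1) = 2
depth(times(cons(cons(4, 3), times(3, 3)), cons(times(4, 4), cons(3, 3)))) = 1 + max(2, 2) = 3

3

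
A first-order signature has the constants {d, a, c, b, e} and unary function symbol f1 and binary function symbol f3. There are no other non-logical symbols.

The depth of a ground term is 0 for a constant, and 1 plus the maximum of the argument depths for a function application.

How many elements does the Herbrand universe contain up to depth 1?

35

Let N_k = |{terms of depth ≤ k}|. Then N_0 = 5 and N_k = 5 + N_{k-1} + N_{k-1}^2 for k ≥ 1 (one summand per function symbol, arity giving the exponent).
N_0 = 5
N_1 = 5 + 5 + 5^2 = 35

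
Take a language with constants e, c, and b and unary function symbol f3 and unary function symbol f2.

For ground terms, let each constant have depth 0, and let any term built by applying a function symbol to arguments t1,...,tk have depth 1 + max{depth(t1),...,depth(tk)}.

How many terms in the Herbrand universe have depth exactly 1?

Let N_k count ground terms of depth at most k. Each non-constant term of depth ≤ k is some function symbol applied to depth-≤(k−1) arguments, giving N_k = 3 + N_{k-1} + N_{k-1}.
N_0 = 3
N_1 = 3 + 3 + 3 = 9
Terms of depth exactly 1: N_1 − N_0 = 9 − 3 = 6.

6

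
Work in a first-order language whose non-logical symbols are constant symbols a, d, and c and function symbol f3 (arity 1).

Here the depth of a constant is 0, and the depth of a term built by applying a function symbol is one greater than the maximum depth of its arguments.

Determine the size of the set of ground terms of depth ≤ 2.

Let N_k count ground terms of depth at most k. Each non-constant term of depth ≤ k is some function symbol applied to depth-≤(k−1) arguments, giving N_k = 3 + N_{k-1}.
N_0 = 3
N_1 = 3 + 3 = 6
N_2 = 3 + 6 = 9

9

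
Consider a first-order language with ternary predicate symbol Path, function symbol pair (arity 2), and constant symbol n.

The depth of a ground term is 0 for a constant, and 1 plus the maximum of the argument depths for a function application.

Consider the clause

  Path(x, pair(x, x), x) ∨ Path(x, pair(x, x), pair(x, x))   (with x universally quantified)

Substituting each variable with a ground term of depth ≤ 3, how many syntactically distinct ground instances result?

Ground terms of depth ≤ 3:
  Let N_k = |{terms of depth ≤ k}|. Then N_0 = 1 and N_k = 1 + N_{k-1}^2 for k ≥ 1 (one summand per function symbol, arity giving the exponent).
  N_0 = 1
  N_1 = 1 + 1^2 = 2
  N_2 = 1 + 2^2 = 5
  N_3 = 1 + 5^2 = 26
So there are 26 ground terms available for substitution.
The clause has 1 distinct variable (x), which appears in the body. In the free term algebra distinct substitutions yield syntactically distinct ground instances.
Number of ground instances = 26.

26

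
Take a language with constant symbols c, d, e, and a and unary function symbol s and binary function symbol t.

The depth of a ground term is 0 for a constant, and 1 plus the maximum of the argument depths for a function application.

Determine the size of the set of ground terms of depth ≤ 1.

Count level by level. With function symbols s/1, t/2, the terms of depth ≤ k are the 4 constants together with each function applied to depth-≤(k−1) tuples, so N_k = 4 + N_{k-1} + N_{k-1}^2.
N_0 = 4
N_1 = 4 + 4 + 4^2 = 24

24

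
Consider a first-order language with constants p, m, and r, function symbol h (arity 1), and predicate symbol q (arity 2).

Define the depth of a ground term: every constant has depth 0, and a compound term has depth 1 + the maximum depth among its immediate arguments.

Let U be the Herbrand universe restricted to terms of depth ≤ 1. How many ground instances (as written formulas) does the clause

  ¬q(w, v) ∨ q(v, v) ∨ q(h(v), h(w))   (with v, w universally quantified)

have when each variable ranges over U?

Ground terms of depth ≤ 1:
  Let N_k count ground terms of depth at most k. Each non-constant term of depth ≤ k is some function symbol applied to depth-≤(k−1) arguments, giving N_k = 3 + N_{k-1}.
  N_0 = 3
  N_1 = 3 + 3 = 6
So there are 6 ground terms available for substitution.
The clause has 2 distinct variables (v, w), each appearing in the body. In the free term algebra distinct substitutions yield syntactically distinct ground instances.
Number of ground instances = 6^2 = 36.

36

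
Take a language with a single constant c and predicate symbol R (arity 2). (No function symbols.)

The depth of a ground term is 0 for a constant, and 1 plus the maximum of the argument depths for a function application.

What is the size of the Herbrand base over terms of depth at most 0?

First count ground terms of depth ≤ 0.
With no function symbols every ground term is a constant, so there is exactly 1 ground term at every depth bound.
N_0 = 1
So |H| = 1.
A ground atom is a predicate applied to a tuple of terms from H, so the count is the sum over predicates of |H|^arity:
  R: 1^2 = 1
Total ground atoms: 1.

1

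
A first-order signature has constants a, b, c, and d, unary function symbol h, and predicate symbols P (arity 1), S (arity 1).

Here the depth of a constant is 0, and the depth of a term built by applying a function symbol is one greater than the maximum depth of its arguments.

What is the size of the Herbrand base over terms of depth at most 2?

First count ground terms of depth ≤ 2.
Write N_k for the number of ground terms of depth ≤ k. A term of depth ≤ k is either a constant or a function symbol applied to arguments of depth ≤ k−1, so N_k = 4 + N_{k-1}.
N_0 = 4
N_1 = 4 + 4 = 8
N_2 = 4 + 8 = 12
So |H| = 12.
Ground atoms are formed by filling each argument slot of a predicate with a term from H, so an r-ary predicate gives |H|^r atoms:
  P: 12;  S: 12
Total ground atoms: 12 + 12 = 24.

24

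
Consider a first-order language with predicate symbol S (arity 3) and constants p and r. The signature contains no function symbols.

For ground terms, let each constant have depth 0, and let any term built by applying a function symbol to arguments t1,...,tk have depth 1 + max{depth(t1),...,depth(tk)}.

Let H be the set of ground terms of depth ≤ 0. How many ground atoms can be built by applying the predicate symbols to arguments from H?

First count ground terms of depth ≤ 0.
With no function symbols every ground term is a constant, so there are exactly 2 ground terms at every depth bound.
N_0 = 2
Explicitly: p, r.
So |H| = 2.
Ground atoms are formed by filling each argument slot of a predicate with a term from H, so an r-ary predicate gives |H|^r atoms:
  S: 2^3 = 8
Total ground atoms: 8.

8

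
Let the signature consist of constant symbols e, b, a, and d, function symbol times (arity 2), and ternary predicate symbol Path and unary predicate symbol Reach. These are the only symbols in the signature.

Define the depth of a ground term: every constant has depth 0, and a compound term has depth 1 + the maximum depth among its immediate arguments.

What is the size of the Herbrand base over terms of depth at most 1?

First count ground terms of depth ≤ 1.
Write N_k for the number of ground terms of depth ≤ k. A term of depth ≤ k is either a constant or a function symbol applied to arguments of depth ≤ k−1, so N_k = 4 + N_{k-1}^2.
N_0 = 4
N_1 = 4 + 4^2 = 20
So |H| = 20.
Each predicate of arity r yields |H|^r ground atoms (one per choice of an r-tuple from H):
  Path: 20^3 = 8000;  Reach: 20
Total ground atoms: 8000 + 20 = 8020.

8020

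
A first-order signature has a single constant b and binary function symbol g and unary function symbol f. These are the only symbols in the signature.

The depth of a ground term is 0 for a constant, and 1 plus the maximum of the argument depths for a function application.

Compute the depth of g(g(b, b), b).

2

depth(g(b, b)) = 1 + max(0, 0) = 1
depth(g(g(b, b), b)) = 1 + max(1, 0) = 2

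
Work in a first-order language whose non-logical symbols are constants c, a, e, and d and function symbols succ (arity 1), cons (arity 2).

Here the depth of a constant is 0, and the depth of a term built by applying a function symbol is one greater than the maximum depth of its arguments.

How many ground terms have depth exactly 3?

If N_k denotes the number of depth-≤k ground terms, the 4 constants give N_0 = 4, and each function symbol of arity r contributes N_{k-1}^r new terms at level k: N_k = 4 + N_{k-1} + N_{k-1}^2.
N_0 = 4
N_1 = 4 + 4 + 4^2 = 24
N_2 = 4 + 24 + 24^2 = 604
N_3 = 4 + 604 + 604^2 = 365424
Terms of depth exactly 3: N_3 − N_2 = 365424 − 604 = 364820.

364820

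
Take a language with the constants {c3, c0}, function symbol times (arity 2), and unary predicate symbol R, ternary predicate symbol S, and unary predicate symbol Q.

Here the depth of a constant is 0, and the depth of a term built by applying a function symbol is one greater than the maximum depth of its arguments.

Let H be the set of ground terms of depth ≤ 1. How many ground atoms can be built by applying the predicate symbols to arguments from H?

228

First count ground terms of depth ≤ 1.
Let N_k count ground terms of depth at most k. Each non-constant term of depth ≤ k is some function symbol applied to depth-≤(k−1) arguments, giving N_k = 2 + N_{k-1}^2.
N_0 = 2
N_1 = 2 + 2^2 = 6
Explicitly: c3, c0, times(c3, c3), times(c3, c0), times(c0, c3), times(c0, c0).
So |H| = 6.
A ground atom is a predicate applied to a tuple of terms from H, so the count is the sum over predicates of |H|^arity:
  R: 6;  S: 6^3 = 216;  Q: 6
Total ground atoms: 6 + 216 + 6 = 228.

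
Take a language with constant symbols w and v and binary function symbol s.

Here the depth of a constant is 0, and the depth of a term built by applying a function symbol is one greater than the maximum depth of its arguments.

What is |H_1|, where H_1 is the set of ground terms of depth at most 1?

6

Count level by level. With function symbols s/2, the terms of depth ≤ k are the 2 constants together with each function applied to depth-≤(k−1) tuples, so N_k = 2 + N_{k-1}^2.
N_0 = 2
N_1 = 2 + 2^2 = 6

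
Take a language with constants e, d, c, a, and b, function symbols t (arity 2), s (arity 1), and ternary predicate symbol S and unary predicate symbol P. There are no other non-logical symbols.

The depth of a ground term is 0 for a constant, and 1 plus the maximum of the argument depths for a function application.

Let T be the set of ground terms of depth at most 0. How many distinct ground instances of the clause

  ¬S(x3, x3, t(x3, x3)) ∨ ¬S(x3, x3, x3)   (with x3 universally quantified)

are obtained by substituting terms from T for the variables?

5

Ground terms of depth ≤ 0:
  Count level by level. With function symbols t/2, s/1, the terms of depth ≤ k are the 5 constants together with each function applied to depth-≤(k−1) tuples, so N_k = 5 + N_{k-1}^2 + N_{k-1}.
  N_0 = 5
  Explicitly: e, d, c, a, b.
So there are 5 ground terms available for substitution.
There is 1 variable to instantiate (x3),  occurring in at least one literal, so different choices give different ground instances.
Number of ground instances = 5.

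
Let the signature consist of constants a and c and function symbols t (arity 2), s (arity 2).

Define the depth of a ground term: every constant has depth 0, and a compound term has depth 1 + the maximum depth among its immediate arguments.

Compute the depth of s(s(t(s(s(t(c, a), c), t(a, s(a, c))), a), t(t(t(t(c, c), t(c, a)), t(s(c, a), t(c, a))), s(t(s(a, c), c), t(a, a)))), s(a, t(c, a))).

depth(t(c, a)) = 1 + max(0, 0) = 1
depth(s(t(c, a), c)) = 1 + max(1, 0) = 2
depth(s(a, c)) = 1 + max(0, 0) = 1
depth(t(a, s(a, c))) = 1 + max(0, 1) = 2
depth(s(s(t(c, a), c), t(a, s(a, c)))) = 1 + max(2, 2) = 3
depth(t(s(s(t(c, a), c), t(a, s(a, c))), a)) = 1 + max(3, 0) = 4
depth(t(c, c)) = 1 + max(0, 0) = 1
depth(t(t(c, c), t(c, a))) = 1 + max(1, 1) = 2
depth(s(c, a)) = 1 + max(0, 0) = 1
depth(t(s(c, a), t(c, a))) = 1 + max(1, 1) = 2
depth(t(t(t(c, c), t(c, a)), t(s(c, a), t(c, a)))) = 1 + max(2, 2) = 3
depth(t(s(a, c), c)) = 1 + max(1, 0) = 2
depth(t(a, a)) = 1 + max(0, 0) = 1
depth(s(t(s(a, c), c), t(a, a))) = 1 + max(2, 1) = 3
depth(t(t(t(t(c, c), t(c, a)), t(s(c, a), t(c, a))), s(t(s(a, c), c), t(a, a)))) = 1 + max(3, 3) = 4
depth(s(t(s(s(t(c, a), c), t(a, s(a, c))), a), t(t(t(t(c, c), t(c, a)), t(s(c, a), t(c, a))), s(t(s(a, c), c), t(a, a))))) = 1 + max(4, 4) = 5
depth(s(a, t(c, a))) = 1 + max(0, 1) = 2
depth(s(s(t(s(s(t(c, a), c), t(a, s(a, c))), a), t(t(t(t(c, c), t(c, a)), t(s(c, a), t(c, a))), s(t(s(a, c), c), t(a, a)))), s(a, t(c, a)))) = 1 + max(5, 2) = 6

6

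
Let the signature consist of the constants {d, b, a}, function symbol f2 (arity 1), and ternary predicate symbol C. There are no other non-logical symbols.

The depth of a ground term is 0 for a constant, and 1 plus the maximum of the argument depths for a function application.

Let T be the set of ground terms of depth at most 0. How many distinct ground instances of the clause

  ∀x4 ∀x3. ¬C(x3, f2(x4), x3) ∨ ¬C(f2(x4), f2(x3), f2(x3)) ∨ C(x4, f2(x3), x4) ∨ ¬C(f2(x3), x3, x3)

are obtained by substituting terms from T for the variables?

Ground terms of depth ≤ 0:
  Count level by level. With function symbols f2/1, the terms of depth ≤ k are the 3 constants together with each function applied to depth-≤(k−1) tuples, so N_k = 3 + N_{k-1}.
  N_0 = 3
  Explicitly: d, b, a.
So there are 3 ground terms available for substitution.
The clause has 2 distinct variables (x4, x3), each appearing in the body. In the free term algebra distinct substitutions yield syntactically distinct ground instances.
Number of ground instances = 3^2 = 9.

9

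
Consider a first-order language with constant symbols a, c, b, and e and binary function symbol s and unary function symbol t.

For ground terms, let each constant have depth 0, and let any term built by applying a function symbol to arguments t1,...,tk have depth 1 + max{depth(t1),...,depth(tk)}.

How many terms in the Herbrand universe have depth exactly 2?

Count level by level. With function symbols s/2, t/1, the terms of depth ≤ k are the 4 constants together with each function applied to depth-≤(k−1) tuples, so N_k = 4 + N_{k-1}^2 + N_{k-1}.
N_0 = 4
N_1 = 4 + 4^2 + 4 = 24
N_2 = 4 + 24^2 + 24 = 604
Terms of depth exactly 2: N_2 − N_1 = 604 − 24 = 580.

580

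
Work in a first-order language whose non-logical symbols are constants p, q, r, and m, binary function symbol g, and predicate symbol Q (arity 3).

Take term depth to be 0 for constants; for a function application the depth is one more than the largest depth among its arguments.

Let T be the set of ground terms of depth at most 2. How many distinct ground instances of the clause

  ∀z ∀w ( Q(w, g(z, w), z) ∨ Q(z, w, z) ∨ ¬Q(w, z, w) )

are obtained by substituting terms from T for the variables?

Ground terms of depth ≤ 2:
  If N_k denotes the number of depth-≤k ground terms, the 4 constants give N_0 = 4, and each function symbol of arity r contributes N_{k-1}^r new terms at level k: N_k = 4 + N_{k-1}^2.
  N_0 = 4
  N_1 = 4 + 4^2 = 20
  N_2 = 4 + 20^2 = 404
So there are 404 ground terms available for substitution.
The clause has 2 distinct variables (z, w), each appearing in the body. In the free term algebra distinct substitutions yield syntactically distinct ground instances.
Number of ground instances = 404^2 = 163216.

163216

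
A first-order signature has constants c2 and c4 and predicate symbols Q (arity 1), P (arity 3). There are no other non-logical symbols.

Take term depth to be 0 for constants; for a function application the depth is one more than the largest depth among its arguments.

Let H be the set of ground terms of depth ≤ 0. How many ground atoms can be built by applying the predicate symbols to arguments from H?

10

First count ground terms of depth ≤ 0.
With no function symbols every ground term is a constant, so there are exactly 2 ground terms at every depth bound.
N_0 = 2
Explicitly: c2, c4.
So |H| = 2.
For each predicate symbol, the number of ground atoms is |H| raised to its arity; summing:
  Q: 2;  P: 2^3 = 8
Total ground atoms: 2 + 8 = 10.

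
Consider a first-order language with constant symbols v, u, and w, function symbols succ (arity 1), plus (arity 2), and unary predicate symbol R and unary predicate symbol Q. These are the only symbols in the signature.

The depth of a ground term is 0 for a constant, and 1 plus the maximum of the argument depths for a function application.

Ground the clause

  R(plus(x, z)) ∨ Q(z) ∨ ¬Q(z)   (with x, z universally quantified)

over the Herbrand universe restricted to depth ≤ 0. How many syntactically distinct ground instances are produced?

9

Ground terms of depth ≤ 0:
  Write N_k for the number of ground terms of depth ≤ k. A term of depth ≤ k is either a constant or a function symbol applied to arguments of depth ≤ k−1, so N_k = 3 + N_{k-1} + N_{k-1}^2.
  N_0 = 3
  Explicitly: v, u, w.
So there are 3 ground terms available for substitution.
There are 2 variables to instantiate (x, z), each occurring in at least one literal, so different choices give different ground instances.
Number of ground instances = 3^2 = 9.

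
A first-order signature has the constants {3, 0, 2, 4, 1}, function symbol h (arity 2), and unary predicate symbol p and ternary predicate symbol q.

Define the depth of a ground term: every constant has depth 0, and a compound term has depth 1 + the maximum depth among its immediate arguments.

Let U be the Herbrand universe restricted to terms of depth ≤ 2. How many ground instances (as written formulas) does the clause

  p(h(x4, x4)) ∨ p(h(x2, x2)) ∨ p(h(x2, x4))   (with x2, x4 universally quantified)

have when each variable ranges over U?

819025

Ground terms of depth ≤ 2:
  Count level by level. With function symbols h/2, the terms of depth ≤ k are the 5 constants together with each function applied to depth-≤(k−1) tuples, so N_k = 5 + N_{k-1}^2.
  N_0 = 5
  N_1 = 5 + 5^2 = 30
  N_2 = 5 + 30^2 = 905
So there are 905 ground terms available for substitution.
The body mentions every one of the 2 quantified variables; since ground terms form a free algebra, no two substitutions collapse to the same formula.
Number of ground instances = 905^2 = 819025.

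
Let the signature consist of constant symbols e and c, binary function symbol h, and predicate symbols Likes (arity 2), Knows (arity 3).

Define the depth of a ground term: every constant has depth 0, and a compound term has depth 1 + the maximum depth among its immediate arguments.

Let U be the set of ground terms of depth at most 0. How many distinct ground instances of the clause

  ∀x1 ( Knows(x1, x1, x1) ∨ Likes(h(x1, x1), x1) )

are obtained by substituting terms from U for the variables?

Ground terms of depth ≤ 0:
  Write N_k for the number of ground terms of depth ≤ k. A term of depth ≤ k is either a constant or a function symbol applied to arguments of depth ≤ k−1, so N_k = 2 + N_{k-1}^2.
  N_0 = 2
So there are 2 ground terms available for substitution.
The variable x1 ranges independently over the available ground terms, and distinct assignments produce distinct instances.
Number of ground instances = 2.

2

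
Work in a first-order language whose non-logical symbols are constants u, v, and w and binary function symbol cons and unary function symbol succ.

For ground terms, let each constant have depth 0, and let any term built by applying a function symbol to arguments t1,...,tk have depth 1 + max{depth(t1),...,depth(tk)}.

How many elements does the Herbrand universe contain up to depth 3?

Write N_k for the number of ground terms of depth ≤ k. A term of depth ≤ k is either a constant or a function symbol applied to arguments of depth ≤ k−1, so N_k = 3 + N_{k-1}^2 + N_{k-1}.
N_0 = 3
N_1 = 3 + 3^2 + 3 = 15
N_2 = 3 + 15^2 + 15 = 243
N_3 = 3 + 243^2 + 243 = 59295

59295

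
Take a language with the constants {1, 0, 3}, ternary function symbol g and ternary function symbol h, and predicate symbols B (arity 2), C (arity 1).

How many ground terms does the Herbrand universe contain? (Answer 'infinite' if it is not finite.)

The signature has at least one function symbol (g, arity 3) and at least one constant (1).
Iterating g gives infinitely many distinct ground terms: 1, g(1, 1, 1), g(g(1, 1, 1), g(1, 1, 1), g(1, 1, 1)), ...
So the Herbrand universe is infinite.

infinite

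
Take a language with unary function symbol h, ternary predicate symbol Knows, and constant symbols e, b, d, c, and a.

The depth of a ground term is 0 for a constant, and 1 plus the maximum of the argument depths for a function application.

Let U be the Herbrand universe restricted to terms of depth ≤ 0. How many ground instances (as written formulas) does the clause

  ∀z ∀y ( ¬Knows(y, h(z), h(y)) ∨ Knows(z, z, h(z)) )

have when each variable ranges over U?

Ground terms of depth ≤ 0:
  Count level by level. With function symbols h/1, the terms of depth ≤ k are the 5 constants together with each function applied to depth-≤(k−1) tuples, so N_k = 5 + N_{k-1}.
  N_0 = 5
  Explicitly: e, b, d, c, a.
So there are 5 ground terms available for substitution.
Each of z, y ranges independently over the available ground terms, and distinct assignments produce distinct instances.
Number of ground instances = 5^2 = 25.

25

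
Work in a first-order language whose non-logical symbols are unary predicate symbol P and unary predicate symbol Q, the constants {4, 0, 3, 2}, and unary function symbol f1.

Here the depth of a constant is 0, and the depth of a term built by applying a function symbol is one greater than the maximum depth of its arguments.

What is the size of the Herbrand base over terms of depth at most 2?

24

First count ground terms of depth ≤ 2.
Count level by level. With function symbols f1/1, the terms of depth ≤ k are the 4 constants together with each function applied to depth-≤(k−1) tuples, so N_k = 4 + N_{k-1}.
N_0 = 4
N_1 = 4 + 4 = 8
N_2 = 4 + 8 = 12
Explicitly: 4, 0, 3, 2, f1(4), f1(0), f1(3), f1(2), f1(f1(4)), f1(f1(0)), f1(f1(3)), f1(f1(2)).
So |H| = 12.
A ground atom is a predicate applied to a tuple of terms from H, so the count is the sum over predicates of |H|^arity:
  P: 12;  Q: 12
Total ground atoms: 12 + 12 = 24.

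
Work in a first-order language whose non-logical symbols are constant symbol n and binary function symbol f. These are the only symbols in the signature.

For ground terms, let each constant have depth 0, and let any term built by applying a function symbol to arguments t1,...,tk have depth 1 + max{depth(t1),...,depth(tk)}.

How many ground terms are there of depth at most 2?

5

Count level by level. With function symbols f/2, the terms of depth ≤ k are the 1 constant together with each function applied to depth-≤(k−1) tuples, so N_k = 1 + N_{k-1}^2.
N_0 = 1
N_1 = 1 + 1^2 = 2
N_2 = 1 + 2^2 = 5
Explicitly: n, f(n, n), f(n, f(n, n)), f(f(n, n), n), f(f(n, n), f(n, n)).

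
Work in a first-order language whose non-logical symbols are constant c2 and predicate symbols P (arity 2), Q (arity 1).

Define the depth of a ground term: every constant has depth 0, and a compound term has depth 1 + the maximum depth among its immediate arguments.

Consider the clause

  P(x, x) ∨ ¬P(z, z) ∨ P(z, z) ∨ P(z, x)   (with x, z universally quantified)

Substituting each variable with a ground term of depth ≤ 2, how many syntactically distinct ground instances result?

1

Ground terms of depth ≤ 2:
  With no function symbols every ground term is a constant, so there is exactly 1 ground term at every depth bound.
  N_0 = 1
  N_1 = 1
  N_2 = 1
So there is exactly 1 ground term available for substitution.
Each of x, z ranges independently over the available ground terms, and distinct assignments produce distinct instances.
Number of ground instances = 1^2 = 1.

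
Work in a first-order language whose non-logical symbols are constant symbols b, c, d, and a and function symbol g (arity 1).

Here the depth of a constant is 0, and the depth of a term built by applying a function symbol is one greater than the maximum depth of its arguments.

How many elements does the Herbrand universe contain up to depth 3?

Let N_k = |{terms of depth ≤ k}|. Then N_0 = 4 and N_k = 4 + N_{k-1} for k ≥ 1 (one summand per function symbol, arity giving the exponent).
N_0 = 4
N_1 = 4 + 4 = 8
N_2 = 4 + 8 = 12
N_3 = 4 + 12 = 16

16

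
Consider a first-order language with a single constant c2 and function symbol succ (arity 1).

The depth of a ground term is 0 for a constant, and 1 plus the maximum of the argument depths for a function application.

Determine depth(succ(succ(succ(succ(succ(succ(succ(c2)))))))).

7

depth(succ(c2)) = 1 + depth(c2) = 1 + 0 = 1
depth(succ(succ(c2))) = 1 + depth(succ(c2)) = 1 + 1 = 2
depth(succ(succ(succ(c2)))) = 1 + depth(succ(succ(c2))) = 1 + 2 = 3
depth(succ(succ(succ(succ(c2))))) = 1 + depth(succ(succ(succ(c2)))) = 1 + 3 = 4
depth(succ(succ(succ(succ(succ(c2)))))) = 1 + depth(succ(succ(succ(succ(c2))))) = 1 + 4 = 5
depth(succ(succ(succ(succ(succ(succ(c2))))))) = 1 + depth(succ(succ(succ(succ(succ(c2)))))) = 1 + 5 = 6
depth(succ(succ(succ(succ(succ(succ(succ(c2)))))))) = 1 + depth(succ(succ(succ(succ(succ(succ(c2))))))) = 1 + 6 = 7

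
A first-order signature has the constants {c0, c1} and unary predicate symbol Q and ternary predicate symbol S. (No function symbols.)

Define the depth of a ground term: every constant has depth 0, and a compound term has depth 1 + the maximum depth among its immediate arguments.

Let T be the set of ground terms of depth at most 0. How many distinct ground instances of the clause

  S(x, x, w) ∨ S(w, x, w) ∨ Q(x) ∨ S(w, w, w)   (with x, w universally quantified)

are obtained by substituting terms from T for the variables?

4

Ground terms of depth ≤ 0:
  With no function symbols every ground term is a constant, so there are exactly 2 ground terms at every depth bound.
  N_0 = 2
  Explicitly: c0, c1.
So there are 2 ground terms available for substitution.
The body mentions every one of the 2 quantified variables; since ground terms form a free algebra, no two substitutions collapse to the same formula.
Number of ground instances = 2^2 = 4.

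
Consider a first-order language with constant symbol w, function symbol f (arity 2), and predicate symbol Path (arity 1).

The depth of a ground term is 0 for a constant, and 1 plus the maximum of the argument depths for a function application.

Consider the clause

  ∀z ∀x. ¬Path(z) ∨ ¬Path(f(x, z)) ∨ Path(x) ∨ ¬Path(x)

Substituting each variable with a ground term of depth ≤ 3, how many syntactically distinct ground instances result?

676

Ground terms of depth ≤ 3:
  Count level by level. With function symbols f/2, the terms of depth ≤ k are the 1 constant together with each function applied to depth-≤(k−1) tuples, so N_k = 1 + N_{k-1}^2.
  N_0 = 1
  N_1 = 1 + 1^2 = 2
  N_2 = 1 + 2^2 = 5
  N_3 = 1 + 5^2 = 26
So there are 26 ground terms available for substitution.
The clause has 2 distinct variables (z, x), each appearing in the body. In the free term algebra distinct substitutions yield syntactically distinct ground instances.
Number of ground instances = 26^2 = 676.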